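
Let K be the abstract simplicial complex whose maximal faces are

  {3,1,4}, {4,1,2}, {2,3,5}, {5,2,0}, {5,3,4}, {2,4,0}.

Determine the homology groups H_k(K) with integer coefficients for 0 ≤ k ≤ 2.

H_0 = Z,  H_1 = Z,  H_2 = 0.

We work with the vertex ordering 0 < 1 < 2 < 3 < 4 < 5. The simplices of K, each written with vertices in increasing order, are:

  0-simplices (6): [0], [1], [2], [3], [4], [5]
  1-simplices (12): [0,2], [0,4], [0,5], [1,2], [1,3], [1,4], [2,3], [2,4], [2,5], [3,4], [3,5], [4,5]
  2-simplices (6): [0,2,4], [0,2,5], [1,2,4], [1,3,4], [2,3,5], [3,4,5]

so the chain groups are C_0 ≅ Z^6, C_1 ≅ Z^12, C_2 ≅ Z^6.

The boundary map ∂_1: C_1 → C_0 sends each edge [p,q] (with p < q) to q − p.
This gives a 6×12 integer matrix of rank 5; reducing to Smith normal form yields diagonal entries (1,1,1,1,1).

Boundary ∂_2: C_2 → C_1 maps a triangle to the signed sum of its edges. For instance
  ∂[3,4,5] = [4,5] − [3,5] + [3,4],
  ∂[1,2,4] = [2,4] − [1,4] + [1,2].
This gives a 12×6 integer matrix of rank 6; reducing to Smith normal form yields diagonal entries (1,1,1,1,1,1).

Now H_k = ker ∂_k / im ∂_{k+1}, so:

  H_0: rank C_0 − rank ∂_1 = 6 − 5 = 1, and the invariant factors of ∂_1 are all 1, so H_0 = Z.
  H_1: rank ker ∂_1 − rank ∂_2 = (12 − 5) − 6 = 1, and the invariant factors of ∂_2 are all 1, so H_1 = Z.
  H_2: rank ker ∂_2 − rank ∂_3 = (6 − 6) − 0 = 0, and there is no ∂_3, so H_2 = 0.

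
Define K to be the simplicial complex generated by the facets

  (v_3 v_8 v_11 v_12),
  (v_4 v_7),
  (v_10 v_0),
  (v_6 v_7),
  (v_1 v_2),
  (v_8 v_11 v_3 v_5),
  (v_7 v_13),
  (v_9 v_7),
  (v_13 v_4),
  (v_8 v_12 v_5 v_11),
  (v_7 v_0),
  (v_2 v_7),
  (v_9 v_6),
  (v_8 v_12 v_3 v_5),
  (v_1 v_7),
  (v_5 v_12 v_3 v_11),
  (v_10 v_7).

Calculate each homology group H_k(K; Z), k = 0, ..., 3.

H_0 = Z^2,  H_1 = Z^4,  H_2 = 0,  H_3 = Z.

We work with the vertex ordering v_0 < v_1 < v_2 < v_3 < v_4 < v_5 < v_6 < v_7 < v_8 < v_9 < v_10 < v_11 < v_12 < v_13. The simplices of K, each written with vertices in increasing order, are:

  0-simplices (14): [v_0], [v_1], [v_2], [v_3], [v_4], [v_5], [v_6], [v_7], [v_8], [v_9], [v_10], [v_11], [v_12], [v_13]
  1-simplices (22): (22 of them)
  2-simplices (10): [v_3,v_5,v_8], [v_3,v_5,v_11], [v_3,v_5,v_12], [v_3,v_8,v_11], [v_3,v_8,v_12], [v_3,v_11,v_12], [v_5,v_8,v_11], [v_5,v_8,v_12], [v_5,v_11,v_12], [v_8,v_11,v_12]
  3-simplices (5): [v_3,v_5,v_8,v_11], [v_3,v_5,v_8,v_12], [v_3,v_5,v_11,v_12], [v_3,v_8,v_11,v_12], [v_5,v_8,v_11,v_12]

Hence C_0 ≅ Z^14, C_1 ≅ Z^22, C_2 ≅ Z^10, C_3 ≅ Z^5.

∂_1: C_1 → C_0 sends each edge [p,q] (with p < q) to q − p. For instance
  ∂[v_4,v_13] = [v_13] − [v_4].
This gives a 14×22 integer matrix of rank 12; reducing to Smith normal form yields diagonal entries (1,1,1,1,1,1,1,1,1,1,1,1).

The boundary map ∂_2: C_2 → C_1 acts by ∂[p,q,r] = [q,r] − [p,r] + [p,q]. For instance
  ∂[v_3,v_8,v_12] = [v_8,v_12] − [v_3,v_12] + [v_3,v_8],
  ∂[v_3,v_5,v_12] = [v_5,v_12] − [v_3,v_12] + [v_3,v_5].
The resulting 22×10 matrix has rank 6, and its Smith normal form has invariant factors (1,1,1,1,1,1).

∂_3: C_3 → C_2 sends each 3-simplex σ to the alternating sum Σ_i (−1)^i (σ with its i-th vertex removed). For instance
  ∂[v_5,v_8,v_11,v_12] = [v_8,v_11,v_12] − [v_5,v_11,v_12] + [v_5,v_8,v_12] − [v_5,v_8,v_11],
  ∂[v_3,v_8,v_11,v_12] = [v_8,v_11,v_12] − [v_3,v_11,v_12] + [v_3,v_8,v_12] − [v_3,v_8,v_11].
The 10×5 boundary matrix has rank 4 and Smith normal form diag(1,1,1,1).

Computing H_k = (kernel of ∂_k) / (image of ∂_{k+1}):

  H_0: rank C_0 − rank ∂_1 = 14 − 12 = 2, and the invariant factors of ∂_1 are all 1, so H_0 = Z^2.
  H_1: rank ker ∂_1 − rank ∂_2 = (22 − 12) − 6 = 4, and the invariant factors of ∂_2 are all 1, so H_1 = Z^4.
  H_2: rank ker ∂_2 − rank ∂_3 = (10 − 6) − 4 = 0, and the invariant factors of ∂_3 are all 1, so H_2 = 0.
  H_3: rank ker ∂_3 − rank ∂_4 = (5 − 4) − 0 = 1, and there is no ∂_4, so H_3 = Z.

(K is a triangulation of the disjoint union of a wedge of 4 circles and the 3-sphere S^3.)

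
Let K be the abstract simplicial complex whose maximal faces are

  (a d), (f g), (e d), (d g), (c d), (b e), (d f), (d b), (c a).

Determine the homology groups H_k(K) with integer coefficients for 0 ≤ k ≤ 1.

Fix the vertex order a < b < c < d < e < f < g and write every simplex with vertices in increasing order. Then dim K = 1 and the simplices of K are:

  0-simplices (7): a, b, c, d, e, f, g
  1-simplices (9): ac, ad, bd, be, cd, de, df, dg, fg

so the chain groups are C_0 ≅ Z^7, C_1 ≅ Z^9.

The boundary map ∂_1: C_1 → C_0 is given by ∂[p,q] = [q] − [p].
The 7×9 boundary matrix has rank 6 and Smith normal form diag(1,1,1,1,1,1).

From H_k ≅ ker(∂_k) / im(∂_{k+1}) we obtain:

  H_0: rank C_0 − rank ∂_1 = 7 − 6 = 1, and the invariant factors of ∂_1 are all 1, so H_0 = Z.
  H_1: rank ker ∂_1 − rank ∂_2 = (9 − 6) − 0 = 3, and there is no ∂_2, so H_1 = Z^3.

H_0 = Z,  H_1 = Z^3.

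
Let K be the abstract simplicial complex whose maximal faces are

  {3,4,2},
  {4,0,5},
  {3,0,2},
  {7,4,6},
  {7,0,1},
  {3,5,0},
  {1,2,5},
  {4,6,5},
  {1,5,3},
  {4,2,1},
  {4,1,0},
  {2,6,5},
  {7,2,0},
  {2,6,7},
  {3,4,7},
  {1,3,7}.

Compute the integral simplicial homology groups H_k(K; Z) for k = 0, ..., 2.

H_0 ≅ Z,  H_1 ≅ Z^2,  H_2 ≅ Z.

Order the vertices as 0 < 1 < 2 < 3 < 4 < 5 < 6 < 7. Listing each simplex with vertices in this order, K has dimension 2 with simplices:

  0-simplices (8): [0], [1], [2], [3], [4], [5], [6], [7]
  1-simplices (24): (24 of them)
  2-simplices (16): [0,1,4], [0,1,7], [0,2,3], [0,2,7], [0,3,5], [0,4,5], [1,2,4], [1,2,5], [1,3,5], [1,3,7], [2,3,4], [2,5,6], [2,6,7], [3,4,7], [4,5,6], [4,6,7]

Hence C_0 ≅ Z^8, C_1 ≅ Z^24, C_2 ≅ Z^16.

Boundary ∂_1: C_1 → C_0 maps an edge to its endpoints' difference, ∂[p,q] = q − p.
The resulting 8×24 matrix has rank 7, and its Smith normal form has invariant factors (1,1,1,1,1,1,1).

∂_2: C_2 → C_1 acts by ∂[p,q,r] = [q,r] − [p,r] + [p,q]. For instance
  ∂[2,5,6] = [5,6] − [2,6] + [2,5],
  ∂[0,2,3] = [2,3] − [0,3] + [0,2].
The 24×16 boundary matrix has rank 15 and Smith normal form diag(1,1,1,1,1,1,1,1,1,1,1,1,1,1,1).

Now H_k = ker ∂_k / im ∂_{k+1}, so:

  H_0: rank C_0 − rank ∂_1 = 8 − 7 = 1, and the invariant factors of ∂_1 are all 1, so H_0 = Z.
  H_1: rank ker ∂_1 − rank ∂_2 = (24 − 7) − 15 = 2, and the invariant factors of ∂_2 are all 1, so H_1 = Z^2.
  H_2: rank ker ∂_2 − rank ∂_3 = (16 − 15) − 0 = 1, and there is no ∂_3, so H_2 = Z.

(K is a triangulation of the torus T^2.)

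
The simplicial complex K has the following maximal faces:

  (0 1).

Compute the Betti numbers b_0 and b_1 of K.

Fix the vertex order 0 < 1 and write every simplex with vertices in increasing order. Then dim K = 1 and the simplices of K are:

  0-simplices (2): [0], [1]
  1-simplices (1): [0,1]

Hence C_0 ≅ Z^2, C_1 ≅ Z^1.

The boundary map ∂_1: C_1 → C_0 is given by ∂[p,q] = [q] − [p]. For instance
  ∂[0,1] = [1] − [0].
The 2×1 boundary matrix has rank 1 and Smith normal form diag(1).

Computing H_k = (kernel of ∂_k) / (image of ∂_{k+1}):

  H_0: rank C_0 − rank ∂_1 = 2 − 1 = 1, and the invariant factors of ∂_1 are all 1, so H_0 = Z.
  H_1: rank ker ∂_1 − rank ∂_2 = (1 − 1) − 0 = 0, and there is no ∂_2, so H_1 = 0.

As a check, the Euler characteristic is 2 − 1 = 1, which agrees with 1 − 0 = 1.

Hence the Betti numbers are b_0 = 1, b_1 = 0.

b_0 = 1, b_1 = 0.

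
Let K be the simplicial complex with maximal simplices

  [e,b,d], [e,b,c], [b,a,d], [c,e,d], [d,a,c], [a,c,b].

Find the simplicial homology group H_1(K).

H_1 ≅ 0.

Take the total order a < b < c < d < e on the vertex set. Then K (dimension 2) consists of the simplices:

  0-simplices (5): a, b, c, d, e
  1-simplices (9): ab, ac, ad, bc, bd, be, cd, ce, de
  2-simplices (6): abc, abd, acd, bce, bde, cde

so the chain groups are C_0 ≅ Z^5, C_1 ≅ Z^9, C_2 ≅ Z^6.

The boundary map ∂_1: C_1 → C_0 sends each edge [p,q] (with p < q) to q − p. For instance
  ∂ab = b − a.
This gives a 5×9 integer matrix of rank 4; reducing to Smith normal form yields diagonal entries (1,1,1,1).

Boundary ∂_2: C_2 → C_1 sends each 2-simplex [p,q,r] to [q,r] − [p,r] + [p,q]. For instance
  ∂cde = de − ce + cd,
  ∂bde = de − be + bd.
As a 9×6 matrix over Z this has rank 5, with invariant factors (1,1,1,1,1).

Now H_k = ker ∂_k / im ∂_{k+1}, so:

  H_1: rank ker ∂_1 − rank ∂_2 = (9 − 4) − 5 = 0, and the invariant factors of ∂_2 are all 1, so H_1 ≅ 0.

(K is a triangulation of the 2-sphere S^2.)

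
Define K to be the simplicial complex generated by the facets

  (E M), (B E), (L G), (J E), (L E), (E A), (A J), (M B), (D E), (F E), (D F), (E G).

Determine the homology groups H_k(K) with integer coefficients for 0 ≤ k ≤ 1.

Fix the vertex order A < B < D < E < F < G < J < L < M and write every simplex with vertices in increasing order. Then dim K = 1 and the simplices of K are:

  0-simplices (9): A, B, D, E, F, G, J, L, M
  1-simplices (12): AE, AJ, BE, BM, DE, DF, EF, EG, EJ, EL, EM, GL

giving chain groups C_0 ≅ Z^9, C_1 ≅ Z^12.

∂_1: C_1 → C_0 is given by ∂[p,q] = [q] − [p].
The 9×12 boundary matrix has rank 8 and Smith normal form diag(1,1,1,1,1,1,1,1).

Now H_k = ker ∂_k / im ∂_{k+1}, so:

  H_0: rank C_0 − rank ∂_1 = 9 − 8 = 1, and the invariant factors of ∂_1 are all 1, so H_0 ≅ Z.
  H_1: rank ker ∂_1 − rank ∂_2 = (12 − 8) − 0 = 4, and there is no ∂_2, so H_1 ≅ Z^4.

H_0 = Z,  H_1 = Z^4.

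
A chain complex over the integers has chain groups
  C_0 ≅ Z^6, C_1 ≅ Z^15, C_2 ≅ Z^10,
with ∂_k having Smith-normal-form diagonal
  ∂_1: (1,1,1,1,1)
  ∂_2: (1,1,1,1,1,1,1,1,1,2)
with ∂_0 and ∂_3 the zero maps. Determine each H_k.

H_0: b_0 = 6 − 0 − 5 = 1; torsion from ∂_1 factors > 1: none. So H_0 ≅ Z.
H_1: b_1 = 15 − 5 − 10 = 0; torsion from ∂_2 factors > 1: [2]. So H_1 ≅ Z/2.
H_2: b_2 = 10 − 10 − 0 = 0; torsion from ∂_3 factors > 1: none. So H_2 ≅ 0.

H_0 ≅ Z,  H_1 ≅ Z/2,  H_2 = 0.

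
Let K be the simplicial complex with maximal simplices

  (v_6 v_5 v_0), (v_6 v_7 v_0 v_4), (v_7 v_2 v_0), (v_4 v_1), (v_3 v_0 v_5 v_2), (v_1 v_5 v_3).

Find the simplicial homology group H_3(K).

K has 8 vertices, 17 edges, 11 triangles, 2 3-simplices.
rank ∂_3 = 2, rank ∂_4 = 0 ⇒ b_3 = 2 − 2 − 0 = 0. So H_3 = 0.

H_3 = 0.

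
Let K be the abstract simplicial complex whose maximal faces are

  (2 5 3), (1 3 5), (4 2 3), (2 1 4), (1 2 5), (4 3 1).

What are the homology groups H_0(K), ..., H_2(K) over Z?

Fix the vertex order 1 < 2 < 3 < 4 < 5 and write every simplex with vertices in increasing order. Then dim K = 2 and the simplices of K are:

  0-simplices (5): [1], [2], [3], [4], [5]
  1-simplices (9): [1,2], [1,3], [1,4], [1,5], [2,3], [2,4], [2,5], [3,4], [3,5]
  2-simplices (6): [1,2,4], [1,2,5], [1,3,4], [1,3,5], [2,3,4], [2,3,5]

Hence C_0 ≅ Z^5, C_1 ≅ Z^9, C_2 ≅ Z^6.

The boundary map ∂_1: C_1 → C_0 maps an edge to its endpoints' difference, ∂[p,q] = q − p. For instance
  ∂[1,5] = [5] − [1].
As a 5×9 matrix over Z this has rank 4, with invariant factors (1,1,1,1).

Boundary ∂_2: C_2 → C_1 maps a triangle to the signed sum of its edges. For instance
  ∂[1,2,5] = [2,5] − [1,5] + [1,2],
  ∂[1,3,4] = [3,4] − [1,4] + [1,3].
This gives a 9×6 integer matrix of rank 5; reducing to Smith normal form yields diagonal entries (1,1,1,1,1).

Computing H_k = (kernel of ∂_k) / (image of ∂_{k+1}):

  H_0: rank C_0 − rank ∂_1 = 5 − 4 = 1, and the invariant factors of ∂_1 are all 1, so H_0 = Z.
  H_1: rank ker ∂_1 − rank ∂_2 = (9 − 4) − 5 = 0, and the invariant factors of ∂_2 are all 1, so H_1 = 0.
  H_2: rank ker ∂_2 − rank ∂_3 = (6 − 5) − 0 = 1, and there is no ∂_3, so H_2 = Z.

As a check, the Euler characteristic is 5 − 9 + 6 = 2, which agrees with 1 − 0 + 1 = 2.

H_0 ≅ Z,  H_1 = 0,  H_2 ≅ Z.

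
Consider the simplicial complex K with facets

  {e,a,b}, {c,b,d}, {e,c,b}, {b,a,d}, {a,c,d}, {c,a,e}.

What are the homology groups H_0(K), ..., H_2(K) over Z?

H_0 ≅ Z,  H_1 = 0,  H_2 ≅ Z.

Order the vertices as a < b < c < d < e. Listing each simplex with vertices in this order, K has dimension 2 with simplices:

  0-simplices (5): a, b, c, d, e
  1-simplices (9): ab, ac, ad, ae, bc, bd, be, cd, ce
  2-simplices (6): abd, abe, acd, ace, bcd, bce

Hence C_0 ≅ Z^5, C_1 ≅ Z^9, C_2 ≅ Z^6.

Boundary ∂_1: C_1 → C_0 maps an edge to its endpoints' difference, ∂[p,q] = q − p. For instance
  ∂bc = c − b.
This gives a 5×9 integer matrix of rank 4; reducing to Smith normal form yields diagonal entries (1,1,1,1).

Boundary ∂_2: C_2 → C_1 maps a triangle to the signed sum of its edges. For instance
  ∂bce = ce − be + bc,
  ∂abe = be − ae + ab.
The 9×6 boundary matrix has rank 5 and Smith normal form diag(1,1,1,1,1).

Computing H_k = (kernel of ∂_k) / (image of ∂_{k+1}):

  H_0: rank C_0 − rank ∂_1 = 5 − 4 = 1, and the invariant factors of ∂_1 are all 1, so H_0 = Z.
  H_1: rank ker ∂_1 − rank ∂_2 = (9 − 4) − 5 = 0, and the invariant factors of ∂_2 are all 1, so H_1 = 0.
  H_2: rank ker ∂_2 − rank ∂_3 = (6 − 5) − 0 = 1, and there is no ∂_3, so H_2 = Z.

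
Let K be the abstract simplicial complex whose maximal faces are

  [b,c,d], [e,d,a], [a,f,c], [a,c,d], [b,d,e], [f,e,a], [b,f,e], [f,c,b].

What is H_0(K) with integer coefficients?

H_0 = Z.

Take the total order a < b < c < d < e < f on the vertex set. Then K (dimension 2) consists of the simplices:

  0-simplices (6): a, b, c, d, e, f
  1-simplices (12): ac, ad, ae, af, bc, bd, be, bf, cd, cf, de, ef
  2-simplices (8): acd, acf, ade, aef, bcd, bcf, bde, bef

so the chain groups are C_0 ≅ Z^6, C_1 ≅ Z^12, C_2 ≅ Z^8.

∂_1: C_1 → C_0 maps an edge to its endpoints' difference, ∂[p,q] = q − p.
As a 6×12 matrix over Z this has rank 5, with invariant factors (1,1,1,1,1).

Boundary ∂_2: C_2 → C_1 maps a triangle to the signed sum of its edges. For instance
  ∂acd = cd − ad + ac,
  ∂bde = de − be + bd.
The resulting 12×8 matrix has rank 7, and its Smith normal form has invariant factors (1,1,1,1,1,1,1).

Reading off H_k = ker ∂_k / im ∂_{k+1}:

  H_0: rank C_0 − rank ∂_1 = 6 − 5 = 1, and the invariant factors of ∂_1 are all 1, so H_0 = Z.

(K is a triangulation of the 2-sphere S^2.)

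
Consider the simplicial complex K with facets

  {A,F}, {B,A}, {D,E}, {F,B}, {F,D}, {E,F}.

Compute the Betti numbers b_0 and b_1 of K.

We work with the vertex ordering A < B < D < E < F. The simplices of K, each written with vertices in increasing order, are:

  0-simplices (5): A, B, D, E, F
  1-simplices (6): AB, AF, BF, DE, DF, EF

Hence C_0 ≅ Z^5, C_1 ≅ Z^6.

Boundary ∂_1: C_1 → C_0 sends each edge [p,q] (with p < q) to q − p.
This gives a 5×6 integer matrix of rank 4; reducing to Smith normal form yields diagonal entries (1,1,1,1).

Now H_k = ker ∂_k / im ∂_{k+1}, so:

  H_0: rank C_0 − rank ∂_1 = 5 − 4 = 1, and the invariant factors of ∂_1 are all 1, so H_0 = Z.
  H_1: rank ker ∂_1 − rank ∂_2 = (6 − 4) − 0 = 2, and there is no ∂_2, so H_1 = Z^2.

As a check, the Euler characteristic is 5 − 6 = -1, which agrees with 1 − 2 = -1.
(K is a triangulation of a wedge of 2 circles.)

Hence the Betti numbers are b_0 = 1, b_1 = 2.

b_0 = 1, b_1 = 2.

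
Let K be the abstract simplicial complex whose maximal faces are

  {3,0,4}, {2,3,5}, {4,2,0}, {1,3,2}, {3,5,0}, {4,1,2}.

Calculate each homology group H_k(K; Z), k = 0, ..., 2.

K has 6 vertices, 12 edges, 6 triangles.
rank ∂_0 = 0, rank ∂_1 = 5 ⇒ b_0 = 6 − 0 − 5 = 1; all invariant factors of ∂_1 are 1 so no torsion. So H_0 = Z.
rank ∂_1 = 5, rank ∂_2 = 6 ⇒ b_1 = 12 − 5 − 6 = 1; all invariant factors of ∂_2 are 1 so no torsion. So H_1 = Z.
rank ∂_2 = 6, rank ∂_3 = 0 ⇒ b_2 = 6 − 6 − 0 = 0. So H_2 = 0.

H_0 ≅ Z,  H_1 ≅ Z,  H_2 = 0.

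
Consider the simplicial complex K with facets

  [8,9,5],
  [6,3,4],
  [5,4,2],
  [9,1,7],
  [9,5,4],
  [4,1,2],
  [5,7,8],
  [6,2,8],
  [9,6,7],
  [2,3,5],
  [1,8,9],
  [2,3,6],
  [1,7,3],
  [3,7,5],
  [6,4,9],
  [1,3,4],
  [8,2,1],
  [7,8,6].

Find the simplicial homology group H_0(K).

Order the vertices as 1 < 2 < 3 < 4 < 5 < 6 < 7 < 8 < 9. Listing each simplex with vertices in this order, K has dimension 2 with simplices:

  0-simplices (9): [1], [2], [3], [4], [5], [6], [7], [8], [9]
  1-simplices (27): (27 of them)
  2-simplices (18): [1,2,4], [1,2,8], [1,3,4], [1,3,7], [1,7,9], [1,8,9], [2,3,5], [2,3,6], [2,4,5], [2,6,8], [3,4,6], [3,5,7], [4,5,9], [4,6,9], [5,7,8], [5,8,9], [6,7,8], [6,7,9]

giving chain groups C_0 ≅ Z^9, C_1 ≅ Z^27, C_2 ≅ Z^18.

Boundary ∂_1: C_1 → C_0 is given by ∂[p,q] = [q] − [p]. For instance
  ∂[5,9] = [9] − [5].
As a 9×27 matrix over Z this has rank 8, with invariant factors (1,1,1,1,1,1,1,1).

Boundary ∂_2: C_2 → C_1 acts by ∂[p,q,r] = [q,r] − [p,r] + [p,q]. For instance
  ∂[2,6,8] = [6,8] − [2,8] + [2,6],
  ∂[1,2,4] = [2,4] − [1,4] + [1,2].
This gives a 27×18 integer matrix of rank 18; reducing to Smith normal form yields diagonal entries (1,1,1,1,1,1,1,1,1,1,1,1,1,1,1,1,1,2).

Reading off H_k = ker ∂_k / im ∂_{k+1}:

  H_0: rank C_0 − rank ∂_1 = 9 − 8 = 1, and the invariant factors of ∂_1 are all 1, so H_0 ≅ Z.

(K is a triangulation of the Klein bottle.)

H_0 ≅ Z.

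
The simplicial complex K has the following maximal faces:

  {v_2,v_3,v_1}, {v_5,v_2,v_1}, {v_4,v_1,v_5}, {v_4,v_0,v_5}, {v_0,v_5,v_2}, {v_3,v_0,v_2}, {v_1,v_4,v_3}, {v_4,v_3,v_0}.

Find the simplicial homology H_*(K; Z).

We work with the vertex ordering v_0 < v_1 < v_2 < v_3 < v_4 < v_5. The simplices of K, each written with vertices in increasing order, are:

  0-simplices (6): [v_0], [v_1], [v_2], [v_3], [v_4], [v_5]
  1-simplices (12): [v_0,v_2], [v_0,v_3], [v_0,v_4], [v_0,v_5], [v_1,v_2], [v_1,v_3], [v_1,v_4], [v_1,v_5], [v_2,v_3], [v_2,v_5], [v_3,v_4], [v_4,v_5]
  2-simplices (8): [v_0,v_2,v_3], [v_0,v_2,v_5], [v_0,v_3,v_4], [v_0,v_4,v_5], [v_1,v_2,v_3], [v_1,v_2,v_5], [v_1,v_3,v_4], [v_1,v_4,v_5]

so the chain groups are C_0 ≅ Z^6, C_1 ≅ Z^12, C_2 ≅ Z^8.

∂_1: C_1 → C_0 maps an edge to its endpoints' difference, ∂[p,q] = q − p. For instance
  ∂[v_3,v_4] = [v_4] − [v_3].
This gives a 6×12 integer matrix of rank 5; reducing to Smith normal form yields diagonal entries (1,1,1,1,1).

The boundary map ∂_2: C_2 → C_1 maps a triangle to the signed sum of its edges. For instance
  ∂[v_1,v_2,v_3] = [v_2,v_3] − [v_1,v_3] + [v_1,v_2],
  ∂[v_0,v_3,v_4] = [v_3,v_4] − [v_0,v_4] + [v_0,v_3].
As a 12×8 matrix over Z this has rank 7, with invariant factors (1,1,1,1,1,1,1).

From H_k ≅ ker(∂_k) / im(∂_{k+1}) we obtain:

  H_0: rank C_0 − rank ∂_1 = 6 − 5 = 1, and the invariant factors of ∂_1 are all 1, so H_0 = Z.
  H_1: rank ker ∂_1 − rank ∂_2 = (12 − 5) − 7 = 0, and the invariant factors of ∂_2 are all 1, so H_1 = 0.
  H_2: rank ker ∂_2 − rank ∂_3 = (8 − 7) − 0 = 1, and there is no ∂_3, so H_2 = Z.

(K is a triangulation of the 2-sphere S^2.)

H_0 = Z,  H_1 = 0,  H_2 = Z.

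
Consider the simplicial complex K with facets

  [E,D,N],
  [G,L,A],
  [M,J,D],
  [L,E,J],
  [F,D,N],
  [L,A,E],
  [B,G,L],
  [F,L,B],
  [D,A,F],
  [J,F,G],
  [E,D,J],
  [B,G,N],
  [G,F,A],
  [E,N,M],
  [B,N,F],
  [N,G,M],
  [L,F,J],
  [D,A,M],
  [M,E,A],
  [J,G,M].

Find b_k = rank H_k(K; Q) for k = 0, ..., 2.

We work with the vertex ordering A < B < D < E < F < G < J < L < M < N. The simplices of K, each written with vertices in increasing order, are:

  0-simplices (10): A, B, D, E, F, G, J, L, M, N
  1-simplices (30): AD, AE, AF, AG, AL, AM, BF, BG, BL, BN, DE, DF, DJ, DM, DN, EJ, EL, EM, EN, FG, FJ, FL, FN, GJ, GL, GM, GN, JL, JM, MN
  2-simplices (20): ADF, ADM, AEL, AEM, AFG, AGL, BFL, BFN, BGL, BGN, DEJ, DEN, DFN, DJM, EJL, EMN, FGJ, FJL, GJM, GMN

so the chain groups are C_0 ≅ Z^10, C_1 ≅ Z^30, C_2 ≅ Z^20.

Boundary ∂_1: C_1 → C_0 is given by ∂[p,q] = [q] − [p].
As a 10×30 matrix over Z this has rank 9, with invariant factors (1,1,1,1,1,1,1,1,1).

Boundary ∂_2: C_2 → C_1 sends each 2-simplex [p,q,r] to [q,r] − [p,r] + [p,q]. For instance
  ∂FJL = JL − FL + FJ,
  ∂AEL = EL − AL + AE.
As a 30×20 matrix over Z this has rank 20, with invariant factors (1,1,1,1,1,1,1,1,1,1,1,1,1,1,1,1,1,1,1,2).

Reading off H_k = ker ∂_k / im ∂_{k+1}:

  H_0: rank C_0 − rank ∂_1 = 10 − 9 = 1, and the invariant factors of ∂_1 are all 1, so H_0 = Z.
  H_1: rank ker ∂_1 − rank ∂_2 = (30 − 9) − 20 = 1, and ∂_2 has invariant factor 2 > 1, so H_1 = Z ⊕ Z/2.
  H_2: rank ker ∂_2 − rank ∂_3 = (20 − 20) − 0 = 0, and there is no ∂_3, so H_2 = 0.

As a check, the Euler characteristic is 10 − 30 + 20 = 0, which agrees with 1 − 1 + 0 = 0.

Hence the Betti numbers are b_0 = 1, b_1 = 1, b_2 = 0.

b_0 = 1, b_1 = 1, b_2 = 0.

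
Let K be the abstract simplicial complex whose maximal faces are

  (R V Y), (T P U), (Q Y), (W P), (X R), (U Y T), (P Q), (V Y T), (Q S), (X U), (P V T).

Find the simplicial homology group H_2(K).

Take the total order P < Q < R < S < T < U < V < W < X < Y on the vertex set. Then K (dimension 2) consists of the simplices:

  0-simplices (10): P, Q, R, S, T, U, V, W, X, Y
  1-simplices (16): PQ, PT, PU, PV, PW, QS, QY, RV, RX, RY, TU, TV, TY, UX, UY, VY
  2-simplices (5): PTU, PTV, RVY, TUY, TVY

Hence C_0 ≅ Z^10, C_1 ≅ Z^16, C_2 ≅ Z^5.

Boundary ∂_1: C_1 → C_0 maps an edge to its endpoints' difference, ∂[p,q] = q − p. For instance
  ∂TY = Y − T.
The 10×16 boundary matrix has rank 9 and Smith normal form diag(1,1,1,1,1,1,1,1,1).

∂_2: C_2 → C_1 acts by ∂[p,q,r] = [q,r] − [p,r] + [p,q]. For instance
  ∂TUY = UY − TY + TU,
  ∂PTU = TU − PU + PT.
This gives a 16×5 integer matrix of rank 5; reducing to Smith normal form yields diagonal entries (1,1,1,1,1).

Now H_k = ker ∂_k / im ∂_{k+1}, so:

  H_2: rank ker ∂_2 − rank ∂_3 = (5 − 5) − 0 = 0, and there is no ∂_3, so H_2 = 0.

H_2 = 0.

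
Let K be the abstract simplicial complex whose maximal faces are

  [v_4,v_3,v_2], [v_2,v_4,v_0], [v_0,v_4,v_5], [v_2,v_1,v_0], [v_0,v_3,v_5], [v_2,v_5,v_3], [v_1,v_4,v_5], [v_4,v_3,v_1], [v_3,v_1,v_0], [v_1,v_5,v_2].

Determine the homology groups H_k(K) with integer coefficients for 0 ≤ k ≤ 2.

We work with the vertex ordering v_0 < v_1 < v_2 < v_3 < v_4 < v_5. The simplices of K, each written with vertices in increasing order, are:

  0-simplices (6): [v_0], [v_1], [v_2], [v_3], [v_4], [v_5]
  1-simplices (15): (15 of them)
  2-simplices (10): [v_0,v_1,v_2], [v_0,v_1,v_3], [v_0,v_2,v_4], [v_0,v_3,v_5], [v_0,v_4,v_5], [v_1,v_2,v_5], [v_1,v_3,v_4], [v_1,v_4,v_5], [v_2,v_3,v_4], [v_2,v_3,v_5]

so the chain groups are C_0 ≅ Z^6, C_1 ≅ Z^15, C_2 ≅ Z^10.

Boundary ∂_1: C_1 → C_0 is given by ∂[p,q] = [q] − [p].
This gives a 6×15 integer matrix of rank 5; reducing to Smith normal form yields diagonal entries (1,1,1,1,1).

The boundary map ∂_2: C_2 → C_1 sends each 2-simplex [p,q,r] to [q,r] − [p,r] + [p,q]. For instance
  ∂[v_2,v_3,v_5] = [v_3,v_5] − [v_2,v_5] + [v_2,v_3],
  ∂[v_1,v_3,v_4] = [v_3,v_4] − [v_1,v_4] + [v_1,v_3].
This gives a 15×10 integer matrix of rank 10; reducing to Smith normal form yields diagonal entries (1,1,1,1,1,1,1,1,1,2).

From H_k ≅ ker(∂_k) / im(∂_{k+1}) we obtain:

  H_0: rank C_0 − rank ∂_1 = 6 − 5 = 1, and the invariant factors of ∂_1 are all 1, so H_0 = Z.
  H_1: rank ker ∂_1 − rank ∂_2 = (15 − 5) − 10 = 0, and ∂_2 has invariant factor 2 > 1, so H_1 = Z/2Z.
  H_2: rank ker ∂_2 − rank ∂_3 = (10 − 10) − 0 = 0, and there is no ∂_3, so H_2 = 0.

H_0 = Z,  H_1 = Z/2Z,  H_2 = 0.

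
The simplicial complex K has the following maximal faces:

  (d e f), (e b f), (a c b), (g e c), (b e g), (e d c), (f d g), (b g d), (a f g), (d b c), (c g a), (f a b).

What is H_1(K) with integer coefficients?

H_1 = Z/2.

We work with the vertex ordering a < b < c < d < e < f < g. The simplices of K, each written with vertices in increasing order, are:

  0-simplices (7): a, b, c, d, e, f, g
  1-simplices (18): ab, ac, af, ag, bc, bd, be, bf, bg, cd, ce, cg, de, df, dg, ef, eg, fg
  2-simplices (12): abc, abf, acg, afg, bcd, bdg, bef, beg, cde, ceg, def, dfg

so the chain groups are C_0 ≅ Z^7, C_1 ≅ Z^18, C_2 ≅ Z^12.

∂_1: C_1 → C_0 is given by ∂[p,q] = [q] − [p]. For instance
  ∂bf = f − b.
The 7×18 boundary matrix has rank 6 and Smith normal form diag(1,1,1,1,1,1).

∂_2: C_2 → C_1 acts by ∂[p,q,r] = [q,r] − [p,r] + [p,q]. For instance
  ∂bdg = dg − bg + bd,
  ∂cde = de − ce + cd.
As a 18×12 matrix over Z this has rank 12, with invariant factors (1,1,1,1,1,1,1,1,1,1,1,2).

Reading off H_k = ker ∂_k / im ∂_{k+1}:

  H_1: rank ker ∂_1 − rank ∂_2 = (18 − 6) − 12 = 0, and ∂_2 has invariant factor 2 > 1, so H_1 = Z/2.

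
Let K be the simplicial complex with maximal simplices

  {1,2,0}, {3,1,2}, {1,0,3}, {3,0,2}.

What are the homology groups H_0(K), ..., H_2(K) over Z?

Take the total order 0 < 1 < 2 < 3 on the vertex set. Then K (dimension 2) consists of the simplices:

  0-simplices (4): [0], [1], [2], [3]
  1-simplices (6): [0,1], [0,2], [0,3], [1,2], [1,3], [2,3]
  2-simplices (4): [0,1,2], [0,1,3], [0,2,3], [1,2,3]

giving chain groups C_0 ≅ Z^4, C_1 ≅ Z^6, C_2 ≅ Z^4.

∂_1: C_1 → C_0 is given by ∂[p,q] = [q] − [p]. For instance
  ∂[1,2] = [2] − [1].
This gives a 4×6 integer matrix of rank 3; reducing to Smith normal form yields diagonal entries (1,1,1).

The boundary map ∂_2: C_2 → C_1 acts by ∂[p,q,r] = [q,r] − [p,r] + [p,q]. For instance
  ∂[1,2,3] = [2,3] − [1,3] + [1,2],
  ∂[0,1,3] = [1,3] − [0,3] + [0,1].
The resulting 6×4 matrix has rank 3, and its Smith normal form has invariant factors (1,1,1).

Computing H_k = (kernel of ∂_k) / (image of ∂_{k+1}):

  H_0: rank C_0 − rank ∂_1 = 4 − 3 = 1, and the invariant factors of ∂_1 are all 1, so H_0 ≅ Z.
  H_1: rank ker ∂_1 − rank ∂_2 = (6 − 3) − 3 = 0, and the invariant factors of ∂_2 are all 1, so H_1 ≅ 0.
  H_2: rank ker ∂_2 − rank ∂_3 = (4 − 3) − 0 = 1, and there is no ∂_3, so H_2 ≅ Z.

As a check, the Euler characteristic is 4 − 6 + 4 = 2, which agrees with 1 − 0 + 1 = 2.
(K is a triangulation of the 2-sphere S^2.)

H_0 ≅ Z,  H_1 = 0,  H_2 ≅ Z.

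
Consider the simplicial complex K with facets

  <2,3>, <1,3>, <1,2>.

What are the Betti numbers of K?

b_0 = 1, b_1 = 1.

Order the vertices as 1 < 2 < 3. Listing each simplex with vertices in this order, K has dimension 1 with simplices:

  0-simplices (3): [1], [2], [3]
  1-simplices (3): [1,2], [1,3], [2,3]

Hence C_0 ≅ Z^3, C_1 ≅ Z^3.

Boundary ∂_1: C_1 → C_0 is given by ∂[p,q] = [q] − [p]. For instance
  ∂[1,2] = [2] − [1].
The 3×3 boundary matrix has rank 2 and Smith normal form diag(1,1).

From H_k ≅ ker(∂_k) / im(∂_{k+1}) we obtain:

  H_0: rank C_0 − rank ∂_1 = 3 − 2 = 1, and the invariant factors of ∂_1 are all 1, so H_0 = Z.
  H_1: rank ker ∂_1 − rank ∂_2 = (3 − 2) − 0 = 1, and there is no ∂_2, so H_1 = Z.

As a check, the Euler characteristic is 3 − 3 = 0, which agrees with 1 − 1 = 0.

Hence the Betti numbers are b_0 = 1, b_1 = 1.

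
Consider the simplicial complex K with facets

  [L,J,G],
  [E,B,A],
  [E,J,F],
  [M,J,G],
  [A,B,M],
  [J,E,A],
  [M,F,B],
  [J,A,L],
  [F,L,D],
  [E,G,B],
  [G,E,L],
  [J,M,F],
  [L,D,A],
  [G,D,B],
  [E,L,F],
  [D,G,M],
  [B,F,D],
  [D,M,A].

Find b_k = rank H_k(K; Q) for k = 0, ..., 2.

b_0 = 1, b_1 = 1, b_2 = 0.

Fix the vertex order A < B < D < E < F < G < J < L < M and write every simplex with vertices in increasing order. Then dim K = 2 and the simplices of K are:

  0-simplices (9): A, B, D, E, F, G, J, L, M
  1-simplices (27): AB, AD, AE, AJ, AL, AM, BD, BE, BF, BG, BM, DF, DG, DL, DM, EF, EG, EJ, EL, FJ, FL, FM, GJ, GL, GM, JL, JM
  2-simplices (18): ABE, ABM, ADL, ADM, AEJ, AJL, BDF, BDG, BEG, BFM, DFL, DGM, EFJ, EFL, EGL, FJM, GJL, GJM

Hence C_0 ≅ Z^9, C_1 ≅ Z^27, C_2 ≅ Z^18.

The boundary map ∂_1: C_1 → C_0 is given by ∂[p,q] = [q] − [p]. For instance
  ∂EL = L − E.
The 9×27 boundary matrix has rank 8 and Smith normal form diag(1,1,1,1,1,1,1,1).

∂_2: C_2 → C_1 acts by ∂[p,q,r] = [q,r] − [p,r] + [p,q]. For instance
  ∂BFM = FM − BM + BF,
  ∂DGM = GM − DM + DG.
This gives a 27×18 integer matrix of rank 18; reducing to Smith normal form yields diagonal entries (1,1,1,1,1,1,1,1,1,1,1,1,1,1,1,1,1,2).

Now H_k = ker ∂_k / im ∂_{k+1}, so:

  H_0: rank C_0 − rank ∂_1 = 9 − 8 = 1, and the invariant factors of ∂_1 are all 1, so H_0 ≅ Z.
  H_1: rank ker ∂_1 − rank ∂_2 = (27 − 8) − 18 = 1, and ∂_2 has invariant factor 2 > 1, so H_1 ≅ Z ⊕ Z/2.
  H_2: rank ker ∂_2 − rank ∂_3 = (18 − 18) − 0 = 0, and there is no ∂_3, so H_2 ≅ 0.

(K is a triangulation of the Klein bottle.)

Hence the Betti numbers are b_0 = 1, b_1 = 1, b_2 = 0.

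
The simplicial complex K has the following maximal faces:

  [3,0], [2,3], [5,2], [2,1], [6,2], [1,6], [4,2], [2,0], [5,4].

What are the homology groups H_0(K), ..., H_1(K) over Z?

H_0 ≅ Z,  H_1 ≅ Z^3.

K has 7 vertices, 9 edges.
rank ∂_0 = 0, rank ∂_1 = 6 ⇒ b_0 = 7 − 0 − 6 = 1; all invariant factors of ∂_1 are 1 so no torsion. So H_0 = Z.
rank ∂_1 = 6, rank ∂_2 = 0 ⇒ b_1 = 9 − 6 − 0 = 3. So H_1 = Z^3.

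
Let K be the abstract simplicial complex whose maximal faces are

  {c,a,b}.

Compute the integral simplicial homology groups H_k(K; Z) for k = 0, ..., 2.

Take the total order a < b < c on the vertex set. Then K (dimension 2) consists of the simplices:

  0-simplices (3): a, b, c
  1-simplices (3): ab, ac, bc
  2-simplices (1): abc

giving chain groups C_0 ≅ Z^3, C_1 ≅ Z^3, C_2 ≅ Z^1.

The boundary map ∂_1: C_1 → C_0 maps an edge to its endpoints' difference, ∂[p,q] = q − p. For instance
  ∂bc = c − b.
As a 3×3 matrix over Z this has rank 2, with invariant factors (1,1).

Boundary ∂_2: C_2 → C_1 maps a triangle to the signed sum of its edges. For instance
  ∂abc = bc − ac + ab.
The 3×1 boundary matrix has rank 1 and Smith normal form diag(1).

Now H_k = ker ∂_k / im ∂_{k+1}, so:

  H_0: rank C_0 − rank ∂_1 = 3 − 2 = 1, and the invariant factors of ∂_1 are all 1, so H_0 ≅ Z.
  H_1: rank ker ∂_1 − rank ∂_2 = (3 − 2) − 1 = 0, and the invariant factors of ∂_2 are all 1, so H_1 ≅ 0.
  H_2: rank ker ∂_2 − rank ∂_3 = (1 − 1) − 0 = 0, and there is no ∂_3, so H_2 ≅ 0.

As a check, the Euler characteristic is 3 − 3 + 1 = 1, which agrees with 1 − 0 + 0 = 1.

H_0 = Z,  H_1 = 0,  H_2 = 0.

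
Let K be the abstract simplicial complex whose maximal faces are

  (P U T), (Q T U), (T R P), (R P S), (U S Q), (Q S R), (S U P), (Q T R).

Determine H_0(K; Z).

Order the vertices as P < Q < R < S < T < U. Listing each simplex with vertices in this order, K has dimension 2 with simplices:

  0-simplices (6): P, Q, R, S, T, U
  1-simplices (12): PR, PS, PT, PU, QR, QS, QT, QU, RS, RT, SU, TU
  2-simplices (8): PRS, PRT, PSU, PTU, QRS, QRT, QSU, QTU

Hence C_0 ≅ Z^6, C_1 ≅ Z^12, C_2 ≅ Z^8.

∂_1: C_1 → C_0 is given by ∂[p,q] = [q] − [p]. For instance
  ∂PT = T − P.
The 6×12 boundary matrix has rank 5 and Smith normal form diag(1,1,1,1,1).

Boundary ∂_2: C_2 → C_1 maps a triangle to the signed sum of its edges. For instance
  ∂QRS = RS − QS + QR,
  ∂QTU = TU − QU + QT.
As a 12×8 matrix over Z this has rank 7, with invariant factors (1,1,1,1,1,1,1).

From H_k ≅ ker(∂_k) / im(∂_{k+1}) we obtain:

  H_0: rank C_0 − rank ∂_1 = 6 − 5 = 1, and the invariant factors of ∂_1 are all 1, so H_0 ≅ Z.

(K is a triangulation of the 2-sphere S^2.)

H_0 = Z.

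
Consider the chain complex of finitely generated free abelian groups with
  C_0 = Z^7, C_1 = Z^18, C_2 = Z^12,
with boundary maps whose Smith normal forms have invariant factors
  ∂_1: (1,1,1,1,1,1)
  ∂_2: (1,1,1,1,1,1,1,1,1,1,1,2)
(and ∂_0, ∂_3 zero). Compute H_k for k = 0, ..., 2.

H_0 ≅ Z,  H_1 ≅ Z/2,  H_2 = 0.

H_0: b_0 = 7 − 0 − 6 = 1; torsion from ∂_1 factors > 1: none. So H_0 ≅ Z.
H_1: b_1 = 18 − 6 − 12 = 0; torsion from ∂_2 factors > 1: [2]. So H_1 ≅ Z/2.
H_2: b_2 = 12 − 12 − 0 = 0; torsion from ∂_3 factors > 1: none. So H_2 ≅ 0.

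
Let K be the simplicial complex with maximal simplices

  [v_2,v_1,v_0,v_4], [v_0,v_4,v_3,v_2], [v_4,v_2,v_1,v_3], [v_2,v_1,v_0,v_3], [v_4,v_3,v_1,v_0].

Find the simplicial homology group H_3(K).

H_3 ≅ Z.

K has 5 vertices, 10 edges, 10 triangles, 5 3-simplices.
rank ∂_3 = 4, rank ∂_4 = 0 ⇒ b_3 = 5 − 4 − 0 = 1. So H_3 ≅ Z.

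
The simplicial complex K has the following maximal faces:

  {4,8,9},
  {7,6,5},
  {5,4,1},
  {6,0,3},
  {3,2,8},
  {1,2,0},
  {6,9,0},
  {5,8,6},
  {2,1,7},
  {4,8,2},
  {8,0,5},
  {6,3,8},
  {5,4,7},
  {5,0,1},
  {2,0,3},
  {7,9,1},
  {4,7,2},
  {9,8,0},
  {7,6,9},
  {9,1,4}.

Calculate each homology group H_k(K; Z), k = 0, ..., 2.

K has 10 vertices, 30 edges, 20 triangles.
rank ∂_0 = 0, rank ∂_1 = 9 ⇒ b_0 = 10 − 0 − 9 = 1; all invariant factors of ∂_1 are 1 so no torsion. So H_0 = Z.
rank ∂_1 = 9, rank ∂_2 = 20 ⇒ b_1 = 30 − 9 − 20 = 1; ∂_2 has invariant factor(s) [2] giving torsion. So H_1 = Z ⊕ Z/2.
rank ∂_2 = 20, rank ∂_3 = 0 ⇒ b_2 = 20 − 20 − 0 = 0. So H_2 = 0.

H_0 ≅ Z,  H_1 ≅ Z ⊕ Z/2,  H_2 = 0.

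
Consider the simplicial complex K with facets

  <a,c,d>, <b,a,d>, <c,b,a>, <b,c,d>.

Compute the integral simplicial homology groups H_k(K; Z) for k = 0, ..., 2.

Take the total order a < b < c < d on the vertex set. Then K (dimension 2) consists of the simplices:

  0-simplices (4): a, b, c, d
  1-simplices (6): ab, ac, ad, bc, bd, cd
  2-simplices (4): abc, abd, acd, bcd

so the chain groups are C_0 ≅ Z^4, C_1 ≅ Z^6, C_2 ≅ Z^4.

The boundary map ∂_1: C_1 → C_0 is given by ∂[p,q] = [q] − [p].
As a 4×6 matrix over Z this has rank 3, with invariant factors (1,1,1).

Boundary ∂_2: C_2 → C_1 sends each 2-simplex [p,q,r] to [q,r] − [p,r] + [p,q]. For instance
  ∂abc = bc − ac + ab,
  ∂bcd = cd − bd + bc.
The resulting 6×4 matrix has rank 3, and its Smith normal form has invariant factors (1,1,1).

From H_k ≅ ker(∂_k) / im(∂_{k+1}) we obtain:

  H_0: rank C_0 − rank ∂_1 = 4 − 3 = 1, and the invariant factors of ∂_1 are all 1, so H_0 = Z.
  H_1: rank ker ∂_1 − rank ∂_2 = (6 − 3) − 3 = 0, and the invariant factors of ∂_2 are all 1, so H_1 = 0.
  H_2: rank ker ∂_2 − rank ∂_3 = (4 − 3) − 0 = 1, and there is no ∂_3, so H_2 = Z.

(K is a triangulation of the 2-sphere S^2.)

H_0 = Z,  H_1 = 0,  H_2 = Z.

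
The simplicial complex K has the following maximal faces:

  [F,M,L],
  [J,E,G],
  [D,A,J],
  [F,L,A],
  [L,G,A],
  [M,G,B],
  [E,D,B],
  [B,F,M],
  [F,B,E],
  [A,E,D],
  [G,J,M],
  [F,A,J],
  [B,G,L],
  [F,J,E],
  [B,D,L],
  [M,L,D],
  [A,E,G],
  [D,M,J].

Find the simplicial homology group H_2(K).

Take the total order A < B < D < E < F < G < J < L < M on the vertex set. Then K (dimension 2) consists of the simplices:

  0-simplices (9): A, B, D, E, F, G, J, L, M
  1-simplices (27): AD, AE, AF, AG, AJ, AL, BD, BE, BF, BG, BL, BM, DE, DJ, DL, DM, EF, EG, EJ, FJ, FL, FM, GJ, GL, GM, JM, LM
  2-simplices (18): ADE, ADJ, AEG, AFJ, AFL, AGL, BDE, BDL, BEF, BFM, BGL, BGM, DJM, DLM, EFJ, EGJ, FLM, GJM

giving chain groups C_0 ≅ Z^9, C_1 ≅ Z^27, C_2 ≅ Z^18.

∂_1: C_1 → C_0 sends each edge [p,q] (with p < q) to q − p. For instance
  ∂EF = F − E.
The resulting 9×27 matrix has rank 8, and its Smith normal form has invariant factors (1,1,1,1,1,1,1,1).

∂_2: C_2 → C_1 sends each 2-simplex [p,q,r] to [q,r] − [p,r] + [p,q]. For instance
  ∂ADE = DE − AE + AD,
  ∂ADJ = DJ − AJ + AD.
The resulting 27×18 matrix has rank 18, and its Smith normal form has invariant factors (1,1,1,1,1,1,1,1,1,1,1,1,1,1,1,1,1,2).

From H_k ≅ ker(∂_k) / im(∂_{k+1}) we obtain:

  H_2: rank ker ∂_2 − rank ∂_3 = (18 − 18) − 0 = 0, and there is no ∂_3, so H_2 ≅ 0.

H_2 = 0.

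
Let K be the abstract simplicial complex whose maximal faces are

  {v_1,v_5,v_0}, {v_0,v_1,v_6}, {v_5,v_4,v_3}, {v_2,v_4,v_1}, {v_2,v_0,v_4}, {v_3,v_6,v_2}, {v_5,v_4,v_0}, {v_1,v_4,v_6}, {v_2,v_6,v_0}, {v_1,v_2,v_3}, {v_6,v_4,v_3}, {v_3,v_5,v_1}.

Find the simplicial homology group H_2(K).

H_2 ≅ 0.

We work with the vertex ordering v_0 < v_1 < v_2 < v_3 < v_4 < v_5 < v_6. The simplices of K, each written with vertices in increasing order, are:

  0-simplices (7): [v_0], [v_1], [v_2], [v_3], [v_4], [v_5], [v_6]
  1-simplices (18): (18 of them)
  2-simplices (12): (12 of them)

so the chain groups are C_0 ≅ Z^7, C_1 ≅ Z^18, C_2 ≅ Z^12.

Boundary ∂_1: C_1 → C_0 is given by ∂[p,q] = [q] − [p]. For instance
  ∂[v_0,v_5] = [v_5] − [v_0].
As a 7×18 matrix over Z this has rank 6, with invariant factors (1,1,1,1,1,1).

∂_2: C_2 → C_1 maps a triangle to the signed sum of its edges. For instance
  ∂[v_0,v_4,v_5] = [v_4,v_5] − [v_0,v_5] + [v_0,v_4],
  ∂[v_1,v_2,v_3] = [v_2,v_3] − [v_1,v_3] + [v_1,v_2].
As a 18×12 matrix over Z this has rank 12, with invariant factors (1,1,1,1,1,1,1,1,1,1,1,2).

Computing H_k = (kernel of ∂_k) / (image of ∂_{k+1}):

  H_2: rank ker ∂_2 − rank ∂_3 = (12 − 12) − 0 = 0, and there is no ∂_3, so H_2 = 0.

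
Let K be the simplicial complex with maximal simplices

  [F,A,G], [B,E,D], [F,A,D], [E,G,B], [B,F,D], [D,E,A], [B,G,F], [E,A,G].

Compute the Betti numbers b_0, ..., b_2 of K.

Fix the vertex order A < B < D < E < F < G and write every simplex with vertices in increasing order. Then dim K = 2 and the simplices of K are:

  0-simplices (6): A, B, D, E, F, G
  1-simplices (12): AD, AE, AF, AG, BD, BE, BF, BG, DE, DF, EG, FG
  2-simplices (8): ADE, ADF, AEG, AFG, BDE, BDF, BEG, BFG

so the chain groups are C_0 ≅ Z^6, C_1 ≅ Z^12, C_2 ≅ Z^8.

Boundary ∂_1: C_1 → C_0 sends each edge [p,q] (with p < q) to q − p.
The resulting 6×12 matrix has rank 5, and its Smith normal form has invariant factors (1,1,1,1,1).

The boundary map ∂_2: C_2 → C_1 acts by ∂[p,q,r] = [q,r] − [p,r] + [p,q]. For instance
  ∂ADF = DF − AF + AD,
  ∂AFG = FG − AG + AF.
The resulting 12×8 matrix has rank 7, and its Smith normal form has invariant factors (1,1,1,1,1,1,1).

Reading off H_k = ker ∂_k / im ∂_{k+1}:

  H_0: rank C_0 − rank ∂_1 = 6 − 5 = 1, and the invariant factors of ∂_1 are all 1, so H_0 = Z.
  H_1: rank ker ∂_1 − rank ∂_2 = (12 − 5) − 7 = 0, and the invariant factors of ∂_2 are all 1, so H_1 = 0.
  H_2: rank ker ∂_2 − rank ∂_3 = (8 − 7) − 0 = 1, and there is no ∂_3, so H_2 = Z.

Hence the Betti numbers are b_0 = 1, b_1 = 0, b_2 = 1.

b_0 = 1, b_1 = 0, b_2 = 1.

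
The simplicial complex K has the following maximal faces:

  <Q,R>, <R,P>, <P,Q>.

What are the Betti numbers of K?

K has 3 vertices, 3 edges.
rank ∂_0 = 0, rank ∂_1 = 2 ⇒ b_0 = 3 − 0 − 2 = 1; all invariant factors of ∂_1 are 1 so no torsion. So H_0 = Z.
rank ∂_1 = 2, rank ∂_2 = 0 ⇒ b_1 = 3 − 2 − 0 = 1. So H_1 = Z.

b_0 = 1, b_1 = 1.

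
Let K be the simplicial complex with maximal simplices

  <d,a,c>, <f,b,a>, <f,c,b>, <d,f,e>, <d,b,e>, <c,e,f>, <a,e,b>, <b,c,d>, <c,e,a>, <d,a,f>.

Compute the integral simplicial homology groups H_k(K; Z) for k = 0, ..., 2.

H_0 = Z,  H_1 = Z/2Z,  H_2 = 0.

K has 6 vertices, 15 edges, 10 triangles.
rank ∂_0 = 0, rank ∂_1 = 5 ⇒ b_0 = 6 − 0 − 5 = 1; all invariant factors of ∂_1 are 1 so no torsion. So H_0 ≅ Z.
rank ∂_1 = 5, rank ∂_2 = 10 ⇒ b_1 = 15 − 5 − 10 = 0; ∂_2 has invariant factor(s) [2] giving torsion. So H_1 ≅ Z/2Z.
rank ∂_2 = 10, rank ∂_3 = 0 ⇒ b_2 = 10 − 10 − 0 = 0. So H_2 ≅ 0.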